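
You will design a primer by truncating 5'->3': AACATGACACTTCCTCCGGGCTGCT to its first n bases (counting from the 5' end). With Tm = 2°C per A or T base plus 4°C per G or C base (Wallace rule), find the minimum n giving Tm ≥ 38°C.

First 13 bases: AACATGACACTTC → Tm = 36°C (< 38°C)
First 14 bases: AACATGACACTTCC → Tm = 40°C (≥ 38°C)
Each additional base adds 2°C (A/T) or 4°C (G/C), so Tm is non-decreasing in n; n = 14 is the first length to reach 38°C.

n = 14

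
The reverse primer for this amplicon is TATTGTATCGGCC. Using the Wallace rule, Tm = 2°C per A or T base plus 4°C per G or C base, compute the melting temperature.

38°C

Base counts: G=3, A=2, C=3, T=5
So N_AT = 7 and N_GC = 6.
Tm = 2(7) + 4(6) = 14 + 24 = 38°C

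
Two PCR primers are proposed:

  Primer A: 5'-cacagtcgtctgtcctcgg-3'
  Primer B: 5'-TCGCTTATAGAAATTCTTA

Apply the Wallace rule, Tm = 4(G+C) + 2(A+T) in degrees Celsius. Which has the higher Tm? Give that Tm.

Primer A: A+T=7, G+C=12 → Tm = 2(7)+4(12) = 62°C
Primer B: A+T=14, G+C=5 → Tm = 2(14)+4(5) = 48°C
62°C vs 48°C → primer A is higher.

Primer A, 62°C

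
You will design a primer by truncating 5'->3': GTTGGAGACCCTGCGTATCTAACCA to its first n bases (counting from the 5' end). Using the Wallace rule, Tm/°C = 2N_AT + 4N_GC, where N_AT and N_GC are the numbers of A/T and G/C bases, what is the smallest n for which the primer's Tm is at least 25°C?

n = 9

First 8 bases: GTTGGAGA → Tm = 24°C (< 25°C)
First 9 bases: GTTGGAGAC → Tm = 28°C (≥ 25°C)
Each additional base adds 2°C (A/T) or 4°C (G/C), so Tm is non-decreasing in n; n = 9 is the first length to reach 25°C.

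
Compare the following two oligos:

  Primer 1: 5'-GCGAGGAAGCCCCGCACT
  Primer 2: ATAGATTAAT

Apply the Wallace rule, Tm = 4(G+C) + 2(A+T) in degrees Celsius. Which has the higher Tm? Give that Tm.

Primer 1, 62°C

Primer 1: A+T=5, G+C=13 → Tm = 2(5)+4(13) = 62°C
Primer 2: A+T=9, G+C=1 → Tm = 2(9)+4(1) = 22°C
62°C vs 22°C → primer 1 is higher.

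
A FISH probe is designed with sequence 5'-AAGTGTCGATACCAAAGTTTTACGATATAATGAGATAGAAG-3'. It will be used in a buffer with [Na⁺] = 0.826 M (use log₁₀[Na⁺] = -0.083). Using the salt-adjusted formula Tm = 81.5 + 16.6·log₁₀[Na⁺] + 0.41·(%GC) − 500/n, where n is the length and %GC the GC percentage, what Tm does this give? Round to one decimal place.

80.9°C

Length n = 41. Base counts: C=4, G=9, T=11, A=17
G+C = 13, so %GC = 13/41 × 100 = 31.707%
Salt term: 16.6 × (-0.083) = -1.378
GC term: 0.41 × 31.707 = 13; length term: −500/41 = −12.195
Tm = 81.5 + (-1.378) + 13 − 12.195 = 80.927 → 80.9°C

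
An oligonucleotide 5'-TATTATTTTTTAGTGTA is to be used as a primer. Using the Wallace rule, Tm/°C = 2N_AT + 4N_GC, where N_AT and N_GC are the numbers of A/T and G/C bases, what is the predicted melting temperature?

Counting bases: A=4, T=11, C=0, G=2
A+T = 15, G+C = 2
Tm = 4·2 + 2·15 = 8 + 30 = 38°C

38°C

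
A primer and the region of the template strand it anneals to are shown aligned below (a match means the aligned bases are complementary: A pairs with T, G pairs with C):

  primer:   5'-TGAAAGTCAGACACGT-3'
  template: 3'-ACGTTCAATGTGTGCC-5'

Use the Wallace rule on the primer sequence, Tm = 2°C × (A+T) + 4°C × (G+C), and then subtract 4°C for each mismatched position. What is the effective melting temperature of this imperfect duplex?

30°C

Primer base counts: A=6, T=3, G=4, C=3 → A+T=9, G+C=7
Perfect-match Tm = 2(9) + 4(7) = 18 + 28 = 46°C
Mismatches (positions where the bases are not complementary): 4 (at positions 3, 8, 10, 16)
Effective Tm = 46 − 4×4 = 46 − 16 = 30°C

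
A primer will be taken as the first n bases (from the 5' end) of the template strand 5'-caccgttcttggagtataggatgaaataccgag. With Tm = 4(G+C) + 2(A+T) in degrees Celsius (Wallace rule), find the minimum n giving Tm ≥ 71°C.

First 24 bases: CACCGTTCTTGGAGTATAGGATGA → Tm = 70°C (< 71°C)
First 25 bases: CACCGTTCTTGGAGTATAGGATGAA → Tm = 72°C (≥ 71°C)
Since every base adds ≥2°C, Tm only increases with n, so the threshold is first crossed at n = 25.

n = 25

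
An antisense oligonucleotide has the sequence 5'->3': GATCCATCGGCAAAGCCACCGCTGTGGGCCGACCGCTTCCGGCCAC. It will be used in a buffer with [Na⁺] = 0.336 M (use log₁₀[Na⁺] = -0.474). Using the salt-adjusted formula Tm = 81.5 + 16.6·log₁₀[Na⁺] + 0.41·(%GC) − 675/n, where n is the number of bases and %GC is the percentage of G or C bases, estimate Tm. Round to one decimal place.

Length n = 46. T=6, G=13, A=8, C=19
G+C = 32, so %GC = 32/46 × 100 = 69.565%
Salt term: 16.6 × (-0.474) = -7.868
GC term: 0.41 × 69.565 = 28.522; length term: −675/46 = −14.674
Tm = 81.5 + (-7.868) + 28.522 − 14.674 = 87.48 → 87.5°C

87.5°C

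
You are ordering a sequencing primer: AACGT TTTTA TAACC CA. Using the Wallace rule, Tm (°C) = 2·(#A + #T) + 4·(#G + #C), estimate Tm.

T=6, G=1, A=6, C=4
AT pairs contribute 12, GC pairs contribute 5.
Tm = 2(12) + 4(5) = 24 + 20 = 44°C

44°C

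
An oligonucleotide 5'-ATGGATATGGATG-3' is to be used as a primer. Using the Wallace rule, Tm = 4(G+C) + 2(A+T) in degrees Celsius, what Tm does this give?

C=0, G=5, A=4, T=4
So N_AT = 8 and N_GC = 5.
Tm = 4·5 + 2·8 = 20 + 16 = 36°C

36°C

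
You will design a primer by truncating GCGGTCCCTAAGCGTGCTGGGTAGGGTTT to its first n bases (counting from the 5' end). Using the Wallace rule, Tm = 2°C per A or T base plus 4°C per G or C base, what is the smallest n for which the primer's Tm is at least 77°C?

n = 24

First 23 bases: GCGGTCCCTAAGCGTGCTGGGTA → Tm = 76°C (< 77°C)
First 24 bases: GCGGTCCCTAAGCGTGCTGGGTAG → Tm = 80°C (≥ 77°C)
Each additional base adds 2°C (A/T) or 4°C (G/C), so Tm is non-decreasing in n; n = 24 is the first length to reach 77°C.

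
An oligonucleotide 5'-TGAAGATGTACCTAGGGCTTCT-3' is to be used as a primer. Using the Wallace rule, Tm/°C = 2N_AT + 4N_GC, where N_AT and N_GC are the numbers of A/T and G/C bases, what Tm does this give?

Counting bases: T=7, A=5, G=6, C=4
AT pairs contribute 12, GC pairs contribute 10.
Tm = 2(12) + 4(10) = 24 + 40 = 64°C

64°C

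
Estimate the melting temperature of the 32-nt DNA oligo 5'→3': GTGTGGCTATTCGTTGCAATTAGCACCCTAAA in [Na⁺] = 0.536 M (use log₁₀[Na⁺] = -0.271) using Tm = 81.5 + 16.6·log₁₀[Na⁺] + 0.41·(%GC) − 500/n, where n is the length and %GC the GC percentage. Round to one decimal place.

Length n = 32. Base counts: A=8, C=7, T=10, G=7
G+C = 14, so %GC = 14/32 × 100 = 43.75%
Salt term: 16.6 × (-0.271) = -4.499
GC term: 0.41 × 43.75 = 17.938; length term: −500/32 = −15.625
Tm = 81.5 + (-4.499) + 17.938 − 15.625 = 79.314 → 79.3°C

79.3°C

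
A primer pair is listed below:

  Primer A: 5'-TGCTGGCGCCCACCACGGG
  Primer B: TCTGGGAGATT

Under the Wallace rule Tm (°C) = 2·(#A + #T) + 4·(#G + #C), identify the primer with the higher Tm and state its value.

Primer A, 68°C

Primer A: A+T=4, G+C=15 → Tm = 2(4)+4(15) = 68°C
Primer B: A+T=6, G+C=5 → Tm = 2(6)+4(5) = 32°C
68°C vs 32°C → primer A is higher.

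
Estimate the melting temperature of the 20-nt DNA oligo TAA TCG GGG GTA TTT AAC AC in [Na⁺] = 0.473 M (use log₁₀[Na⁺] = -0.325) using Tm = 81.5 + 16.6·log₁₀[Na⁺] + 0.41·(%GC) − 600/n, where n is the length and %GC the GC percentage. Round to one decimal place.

Length n = 20. Counting bases: C=3, A=6, G=5, T=6
G+C = 8, so %GC = 8/20 × 100 = 40%
Salt term: 16.6 × (-0.325) = -5.395
GC term: 0.41 × 40 = 16.4; length term: −600/20 = −30
Tm = 81.5 + (-5.395) + 16.4 − 30 = 62.505 → 62.5°C

62.5°C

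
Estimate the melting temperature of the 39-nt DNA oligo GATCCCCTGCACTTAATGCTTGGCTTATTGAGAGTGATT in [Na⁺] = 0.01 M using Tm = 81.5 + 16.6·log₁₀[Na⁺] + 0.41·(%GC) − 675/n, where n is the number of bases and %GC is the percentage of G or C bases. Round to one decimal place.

48.9°C

Length n = 39. C=8, A=8, G=9, T=14
G+C = 17, so %GC = 17/39 × 100 = 43.59%
Salt term: 16.6 × (-2) = -33.2
GC term: 0.41 × 43.59 = 17.872; length term: −675/39 = −17.308
Tm = 81.5 + (-33.2) + 17.872 − 17.308 = 48.864 → 48.9°C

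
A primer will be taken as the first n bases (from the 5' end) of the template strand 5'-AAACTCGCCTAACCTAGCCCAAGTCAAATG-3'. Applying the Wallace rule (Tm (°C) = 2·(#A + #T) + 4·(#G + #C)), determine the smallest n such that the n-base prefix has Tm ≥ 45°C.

First 15 bases: AAACTCGCCTAACCT → Tm = 44°C (< 45°C)
First 16 bases: AAACTCGCCTAACCTA → Tm = 46°C (≥ 45°C)
Each additional base adds 2°C (A/T) or 4°C (G/C), so Tm is non-decreasing in n; n = 16 is the first length to reach 45°C.

n = 16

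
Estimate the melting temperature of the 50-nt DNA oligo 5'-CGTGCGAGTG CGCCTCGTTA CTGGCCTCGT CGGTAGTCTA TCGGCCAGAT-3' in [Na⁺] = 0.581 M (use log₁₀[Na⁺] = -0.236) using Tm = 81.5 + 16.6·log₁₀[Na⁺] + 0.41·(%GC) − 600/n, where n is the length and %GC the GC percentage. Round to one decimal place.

Length n = 50. Base counts: G=16, A=6, T=13, C=15
G+C = 31, so %GC = 31/50 × 100 = 62%
Salt term: 16.6 × (-0.236) = -3.918
GC term: 0.41 × 62 = 25.42; length term: −600/50 = −12
Tm = 81.5 + (-3.918) + 25.42 − 12 = 91.002 → 91.0°C

91.0°C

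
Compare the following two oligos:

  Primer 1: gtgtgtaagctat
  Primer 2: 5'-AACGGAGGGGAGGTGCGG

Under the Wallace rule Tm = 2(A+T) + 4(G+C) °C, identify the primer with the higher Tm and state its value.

Primer 1: A+T=8, G+C=5 → Tm = 2(8)+4(5) = 36°C
Primer 2: A+T=5, G+C=13 → Tm = 2(5)+4(13) = 62°C
36°C vs 62°C → primer 2 is higher.

Primer 2, 62°C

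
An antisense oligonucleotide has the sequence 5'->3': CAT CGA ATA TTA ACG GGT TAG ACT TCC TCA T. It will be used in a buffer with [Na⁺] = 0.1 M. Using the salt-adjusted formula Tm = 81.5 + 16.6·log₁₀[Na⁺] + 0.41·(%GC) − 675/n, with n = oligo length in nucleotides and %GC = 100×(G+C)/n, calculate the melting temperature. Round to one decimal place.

59.0°C

Length n = 31. Counting bases: T=10, C=7, A=9, G=5
G+C = 12, so %GC = 12/31 × 100 = 38.71%
Salt term: 16.6 × (-1) = -16.6
GC term: 0.41 × 38.71 = 15.871; length term: −675/31 = −21.774
Tm = 81.5 + (-16.6) + 15.871 − 21.774 = 58.997 → 59.0°C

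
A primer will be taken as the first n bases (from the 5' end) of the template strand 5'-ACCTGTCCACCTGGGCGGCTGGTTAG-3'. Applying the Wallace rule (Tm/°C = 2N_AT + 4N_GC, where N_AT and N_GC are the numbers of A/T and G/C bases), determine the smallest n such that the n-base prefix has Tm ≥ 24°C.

First 7 bases: ACCTGTC → Tm = 22°C (< 24°C)
First 8 bases: ACCTGTCC → Tm = 26°C (≥ 24°C)
Since every base adds ≥2°C, Tm only increases with n, so the threshold is first crossed at n = 8.

n = 8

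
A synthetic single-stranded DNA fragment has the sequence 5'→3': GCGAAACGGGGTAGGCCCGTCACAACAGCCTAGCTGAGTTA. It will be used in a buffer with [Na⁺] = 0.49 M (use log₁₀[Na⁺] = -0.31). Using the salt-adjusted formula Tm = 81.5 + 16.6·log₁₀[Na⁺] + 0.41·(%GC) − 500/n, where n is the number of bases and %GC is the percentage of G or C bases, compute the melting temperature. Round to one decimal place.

Length n = 41. Counting bases: G=13, C=11, T=6, A=11
G+C = 24, so %GC = 24/41 × 100 = 58.537%
Salt term: 16.6 × (-0.31) = -5.146
GC term: 0.41 × 58.537 = 24; length term: −500/41 = −12.195
Tm = 81.5 + (-5.146) + 24 − 12.195 = 88.159 → 88.2°C

88.2°C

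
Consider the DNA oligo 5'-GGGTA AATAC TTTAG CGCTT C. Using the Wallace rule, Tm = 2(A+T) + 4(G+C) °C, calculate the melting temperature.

Base counts: A=5, T=7, G=5, C=4
AT pairs contribute 12, GC pairs contribute 9.
Tm = 2×12 + 4×9 = 60°C

60°C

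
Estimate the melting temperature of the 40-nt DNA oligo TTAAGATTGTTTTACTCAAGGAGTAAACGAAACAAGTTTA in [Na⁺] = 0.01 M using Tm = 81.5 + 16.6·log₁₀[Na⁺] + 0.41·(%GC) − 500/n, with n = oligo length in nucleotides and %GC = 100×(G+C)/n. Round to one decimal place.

Length n = 40. Base counts: A=16, G=7, T=13, C=4
G+C = 11, so %GC = 11/40 × 100 = 27.5%
Salt term: 16.6 × (-2) = -33.2
GC term: 0.41 × 27.5 = 11.275; length term: −500/40 = −12.5
Tm = 81.5 + (-33.2) + 11.275 − 12.5 = 47.075 → 47.1°C

47.1°C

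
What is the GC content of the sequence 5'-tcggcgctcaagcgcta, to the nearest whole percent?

Counting bases: C=6, A=3, G=5, T=3
G+C = 5 + 6 = 11 out of 17 bases
%GC = 11/17 × 100 = 64.71% ≈ 65%

65%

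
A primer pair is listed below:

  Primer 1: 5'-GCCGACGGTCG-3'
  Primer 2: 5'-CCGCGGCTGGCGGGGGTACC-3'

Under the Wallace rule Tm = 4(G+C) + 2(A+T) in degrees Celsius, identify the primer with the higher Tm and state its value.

Primer 2, 74°C

Primer 1: A+T=2, G+C=9 → Tm = 2(2)+4(9) = 40°C
Primer 2: A+T=3, G+C=17 → Tm = 2(3)+4(17) = 74°C
40°C vs 74°C → primer 2 is higher.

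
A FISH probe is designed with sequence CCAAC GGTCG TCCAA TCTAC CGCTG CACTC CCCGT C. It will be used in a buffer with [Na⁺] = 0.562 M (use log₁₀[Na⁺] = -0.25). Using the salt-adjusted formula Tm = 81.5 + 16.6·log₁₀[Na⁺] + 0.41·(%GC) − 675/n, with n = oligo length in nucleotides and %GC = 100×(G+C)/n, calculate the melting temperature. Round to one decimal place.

84.8°C

Length n = 36. Base counts: T=7, A=6, C=17, G=6
G+C = 23, so %GC = 23/36 × 100 = 63.889%
Salt term: 16.6 × (-0.25) = -4.15
GC term: 0.41 × 63.889 = 26.194; length term: −675/36 = −18.75
Tm = 81.5 + (-4.15) + 26.194 − 18.75 = 84.794 → 84.8°C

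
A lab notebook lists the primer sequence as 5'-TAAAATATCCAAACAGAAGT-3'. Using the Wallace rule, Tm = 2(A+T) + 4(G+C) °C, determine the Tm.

50°C

T=4, A=11, C=3, G=2
A+T = 15, G+C = 5
Tm = 2(15) + 4(5) = 30 + 20 = 50°C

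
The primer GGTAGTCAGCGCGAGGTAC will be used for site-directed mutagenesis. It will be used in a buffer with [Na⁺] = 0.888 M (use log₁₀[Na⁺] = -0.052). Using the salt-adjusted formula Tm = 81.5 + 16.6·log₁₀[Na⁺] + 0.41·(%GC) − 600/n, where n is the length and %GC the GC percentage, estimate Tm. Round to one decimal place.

Length n = 19. Counting bases: A=4, C=4, T=3, G=8
G+C = 12, so %GC = 12/19 × 100 = 63.158%
Salt term: 16.6 × (-0.052) = -0.863
GC term: 0.41 × 63.158 = 25.895; length term: −600/19 = −31.579
Tm = 81.5 + (-0.863) + 25.895 − 31.579 = 74.953 → 75.0°C

75.0°C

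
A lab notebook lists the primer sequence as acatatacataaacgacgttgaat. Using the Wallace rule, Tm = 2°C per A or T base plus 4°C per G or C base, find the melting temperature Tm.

Base counts: C=4, A=11, G=3, T=6
A+T = 17, G+C = 7
Tm = 4·7 + 2·17 = 28 + 34 = 62°C

62°C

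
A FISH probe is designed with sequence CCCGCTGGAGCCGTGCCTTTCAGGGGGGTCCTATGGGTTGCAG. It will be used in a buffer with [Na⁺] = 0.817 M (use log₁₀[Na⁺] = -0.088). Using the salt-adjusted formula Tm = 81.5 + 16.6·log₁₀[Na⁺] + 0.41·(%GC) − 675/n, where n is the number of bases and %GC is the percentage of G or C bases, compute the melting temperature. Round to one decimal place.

92.0°C

Length n = 43. Base counts: C=12, A=4, T=10, G=17
G+C = 29, so %GC = 29/43 × 100 = 67.442%
Salt term: 16.6 × (-0.088) = -1.461
GC term: 0.41 × 67.442 = 27.651; length term: −675/43 = −15.698
Tm = 81.5 + (-1.461) + 27.651 − 15.698 = 91.992 → 92.0°C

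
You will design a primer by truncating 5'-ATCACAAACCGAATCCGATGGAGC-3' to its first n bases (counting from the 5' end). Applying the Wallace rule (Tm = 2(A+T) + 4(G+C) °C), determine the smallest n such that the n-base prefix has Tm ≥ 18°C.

n = 7

First 6 bases: ATCACA → Tm = 16°C (< 18°C)
First 7 bases: ATCACAA → Tm = 18°C (≥ 18°C)
Since every base adds ≥2°C, Tm only increases with n, so the threshold is first crossed at n = 7.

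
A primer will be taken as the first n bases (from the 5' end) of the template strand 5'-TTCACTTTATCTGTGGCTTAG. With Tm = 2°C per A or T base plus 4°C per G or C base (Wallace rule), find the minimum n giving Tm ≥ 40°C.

n = 15

First 14 bases: TTCACTTTATCTGT → Tm = 36°C (< 40°C)
First 15 bases: TTCACTTTATCTGTG → Tm = 40°C (≥ 40°C)
Since every base adds ≥2°C, Tm only increases with n, so the threshold is first crossed at n = 15.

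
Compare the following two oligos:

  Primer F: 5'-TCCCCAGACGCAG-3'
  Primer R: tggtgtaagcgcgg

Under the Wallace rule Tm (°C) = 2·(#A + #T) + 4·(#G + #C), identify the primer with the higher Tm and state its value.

Primer R, 46°C

Primer F: A+T=4, G+C=9 → Tm = 2(4)+4(9) = 44°C
Primer R: A+T=5, G+C=9 → Tm = 2(5)+4(9) = 46°C
44°C vs 46°C → primer R is higher.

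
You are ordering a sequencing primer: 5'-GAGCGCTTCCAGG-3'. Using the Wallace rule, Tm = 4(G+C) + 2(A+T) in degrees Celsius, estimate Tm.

C=4, A=2, T=2, G=5
So N_AT = 4 and N_GC = 9.
Tm = 4·9 + 2·4 = 36 + 8 = 44°C

44°C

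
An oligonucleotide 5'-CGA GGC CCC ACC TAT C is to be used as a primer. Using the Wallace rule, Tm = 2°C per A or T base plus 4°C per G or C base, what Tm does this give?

54°C

Counting bases: G=3, C=8, A=3, T=2
A+T = 5, G+C = 11
Tm = 2(5) + 4(11) = 10 + 44 = 54°C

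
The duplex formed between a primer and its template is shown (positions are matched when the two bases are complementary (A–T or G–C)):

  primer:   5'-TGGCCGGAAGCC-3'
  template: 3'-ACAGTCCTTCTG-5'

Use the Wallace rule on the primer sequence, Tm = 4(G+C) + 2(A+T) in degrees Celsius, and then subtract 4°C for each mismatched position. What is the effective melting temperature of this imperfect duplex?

Primer base counts: A=2, T=1, G=5, C=4 → A+T=3, G+C=9
Perfect-match Tm = 2(3) + 4(9) = 6 + 36 = 42°C
Mismatches (positions where the bases are not complementary): 3 (at positions 3, 5, 11)
Effective Tm = 42 − 3×4 = 42 − 12 = 30°C

30°C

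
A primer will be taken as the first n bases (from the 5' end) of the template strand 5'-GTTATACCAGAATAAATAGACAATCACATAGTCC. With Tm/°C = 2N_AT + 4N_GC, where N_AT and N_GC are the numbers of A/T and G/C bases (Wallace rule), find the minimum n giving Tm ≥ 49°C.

n = 20

First 19 bases: GTTATACCAGAATAAATAG → Tm = 48°C (< 49°C)
First 20 bases: GTTATACCAGAATAAATAGA → Tm = 50°C (≥ 49°C)
Each additional base adds 2°C (A/T) or 4°C (G/C), so Tm is non-decreasing in n; n = 20 is the first length to reach 49°C.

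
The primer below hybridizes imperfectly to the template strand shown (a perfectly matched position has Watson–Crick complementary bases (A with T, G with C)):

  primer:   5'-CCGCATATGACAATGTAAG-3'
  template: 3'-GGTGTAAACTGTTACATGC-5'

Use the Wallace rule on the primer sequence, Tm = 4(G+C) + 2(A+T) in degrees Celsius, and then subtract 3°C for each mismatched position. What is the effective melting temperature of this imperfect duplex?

Primer base counts: A=7, T=4, G=4, C=4 → A+T=11, G+C=8
Perfect-match Tm = 2(11) + 4(8) = 22 + 32 = 54°C
Mismatches (positions where the bases are not complementary): 3 (at positions 3, 7, 18)
Effective Tm = 54 − 3×3 = 54 − 9 = 45°C

45°C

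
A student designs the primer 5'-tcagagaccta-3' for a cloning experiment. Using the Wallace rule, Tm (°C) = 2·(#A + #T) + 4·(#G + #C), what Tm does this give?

C=3, T=2, A=4, G=2
So N_AT = 6 and N_GC = 5.
Tm = 2(6) + 4(5) = 12 + 20 = 32°C

32°C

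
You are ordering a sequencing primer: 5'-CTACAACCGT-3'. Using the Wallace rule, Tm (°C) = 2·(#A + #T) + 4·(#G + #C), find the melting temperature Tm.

30°C

Counting bases: T=2, C=4, G=1, A=3
AT pairs contribute 5, GC pairs contribute 5.
Tm = 4·5 + 2·5 = 20 + 10 = 30°C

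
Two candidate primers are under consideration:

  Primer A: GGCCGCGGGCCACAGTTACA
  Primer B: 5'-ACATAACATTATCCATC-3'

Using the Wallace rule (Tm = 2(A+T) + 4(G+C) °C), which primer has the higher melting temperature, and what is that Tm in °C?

Primer A: A+T=6, G+C=14 → Tm = 2(6)+4(14) = 68°C
Primer B: A+T=12, G+C=5 → Tm = 2(12)+4(5) = 44°C
68°C vs 44°C → primer A is higher.

Primer A, 68°C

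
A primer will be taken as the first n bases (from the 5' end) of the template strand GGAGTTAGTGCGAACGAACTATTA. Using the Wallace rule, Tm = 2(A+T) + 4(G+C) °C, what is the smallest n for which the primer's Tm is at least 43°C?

n = 15

First 14 bases: GGAGTTAGTGCGAA → Tm = 42°C (< 43°C)
First 15 bases: GGAGTTAGTGCGAAC → Tm = 46°C (≥ 43°C)
Since every base adds ≥2°C, Tm only increases with n, so the threshold is first crossed at n = 15.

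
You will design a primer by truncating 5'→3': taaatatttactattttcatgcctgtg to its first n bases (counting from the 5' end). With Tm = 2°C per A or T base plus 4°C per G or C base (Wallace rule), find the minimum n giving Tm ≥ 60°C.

First 24 bases: TAAATATTTACTATTTTCATGCCT → Tm = 58°C (< 60°C)
First 25 bases: TAAATATTTACTATTTTCATGCCTG → Tm = 62°C (≥ 60°C)
Each additional base adds 2°C (A/T) or 4°C (G/C), so Tm is non-decreasing in n; n = 25 is the first length to reach 60°C.

n = 25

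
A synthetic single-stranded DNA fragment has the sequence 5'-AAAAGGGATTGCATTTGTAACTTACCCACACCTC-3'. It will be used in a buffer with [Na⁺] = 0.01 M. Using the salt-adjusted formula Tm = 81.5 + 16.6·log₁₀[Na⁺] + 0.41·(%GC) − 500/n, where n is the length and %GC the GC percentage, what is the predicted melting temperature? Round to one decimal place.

Length n = 34. C=9, T=9, A=11, G=5
G+C = 14, so %GC = 14/34 × 100 = 41.176%
Salt term: 16.6 × (-2) = -33.2
GC term: 0.41 × 41.176 = 16.882; length term: −500/34 = −14.706
Tm = 81.5 + (-33.2) + 16.882 − 14.706 = 50.476 → 50.5°C

50.5°C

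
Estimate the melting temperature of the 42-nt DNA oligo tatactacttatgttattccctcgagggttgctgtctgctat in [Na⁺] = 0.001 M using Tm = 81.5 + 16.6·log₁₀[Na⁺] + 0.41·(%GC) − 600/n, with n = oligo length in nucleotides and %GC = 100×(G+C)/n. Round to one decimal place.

Length n = 42. Scanning the sequence gives G=8, C=9, T=18, A=7.
G+C = 17, so %GC = 17/42 × 100 = 40.476%
Salt term: 16.6 × (-3) = -49.8
GC term: 0.41 × 40.476 = 16.595; length term: −600/42 = −14.286
Tm = 81.5 + (-49.8) + 16.595 − 14.286 = 34.009 → 34.0°C

34.0°C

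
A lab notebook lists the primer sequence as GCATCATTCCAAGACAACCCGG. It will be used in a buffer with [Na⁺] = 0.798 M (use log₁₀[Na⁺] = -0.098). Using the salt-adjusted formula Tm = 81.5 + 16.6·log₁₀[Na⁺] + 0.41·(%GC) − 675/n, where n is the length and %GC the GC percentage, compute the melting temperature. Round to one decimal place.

71.6°C

Length n = 22. Scanning the sequence gives G=4, A=7, T=3, C=8.
G+C = 12, so %GC = 12/22 × 100 = 54.545%
Salt term: 16.6 × (-0.098) = -1.627
GC term: 0.41 × 54.545 = 22.363; length term: −675/22 = −30.682
Tm = 81.5 + (-1.627) + 22.363 − 30.682 = 71.554 → 71.6°C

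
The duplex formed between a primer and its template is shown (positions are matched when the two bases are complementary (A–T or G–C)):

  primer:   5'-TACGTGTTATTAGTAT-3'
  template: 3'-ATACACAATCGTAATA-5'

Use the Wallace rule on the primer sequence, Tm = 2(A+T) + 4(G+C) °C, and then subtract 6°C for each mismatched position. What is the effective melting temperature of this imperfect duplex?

16°C

Primer base counts: A=4, T=8, G=3, C=1 → A+T=12, G+C=4
Perfect-match Tm = 2(12) + 4(4) = 24 + 16 = 40°C
Mismatches (positions where the bases are not complementary): 4 (at positions 3, 10, 11, 13)
Effective Tm = 40 − 4×6 = 40 − 24 = 16°C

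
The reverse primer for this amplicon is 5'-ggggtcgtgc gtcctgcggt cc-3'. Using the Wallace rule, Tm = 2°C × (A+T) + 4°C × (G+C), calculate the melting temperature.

A=0, T=5, G=10, C=7
So N_AT = 5 and N_GC = 17.
Tm = 4·17 + 2·5 = 68 + 10 = 78°C

78°C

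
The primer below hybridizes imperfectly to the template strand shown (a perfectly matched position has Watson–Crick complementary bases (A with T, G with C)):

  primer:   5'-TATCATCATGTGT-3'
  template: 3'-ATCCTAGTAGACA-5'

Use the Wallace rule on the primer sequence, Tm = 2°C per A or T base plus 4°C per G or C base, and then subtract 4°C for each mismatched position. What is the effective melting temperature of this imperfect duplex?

Primer base counts: A=3, T=6, G=2, C=2 → A+T=9, G+C=4
Perfect-match Tm = 2(9) + 4(4) = 18 + 16 = 34°C
Mismatches (positions where the bases are not complementary): 3 (at positions 3, 4, 10)
Effective Tm = 34 − 3×4 = 34 − 12 = 22°C

22°C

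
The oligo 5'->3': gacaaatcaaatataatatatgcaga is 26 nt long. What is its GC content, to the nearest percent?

23%

Counting bases: C=3, A=14, G=3, T=6
G+C = 3 + 3 = 6 out of 26 bases
%GC = 6/26 × 100 = 23.08% ≈ 23%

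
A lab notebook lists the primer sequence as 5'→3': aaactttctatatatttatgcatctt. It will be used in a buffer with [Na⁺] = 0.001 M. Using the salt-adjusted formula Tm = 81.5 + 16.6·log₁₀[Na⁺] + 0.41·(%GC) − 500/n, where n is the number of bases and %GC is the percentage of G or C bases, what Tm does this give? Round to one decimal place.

Length n = 26. Base counts: A=8, C=4, G=1, T=13
G+C = 5, so %GC = 5/26 × 100 = 19.231%
Salt term: 16.6 × (-3) = -49.8
GC term: 0.41 × 19.231 = 7.885; length term: −500/26 = −19.231
Tm = 81.5 + (-49.8) + 7.885 − 19.231 = 20.354 → 20.4°C

20.4°C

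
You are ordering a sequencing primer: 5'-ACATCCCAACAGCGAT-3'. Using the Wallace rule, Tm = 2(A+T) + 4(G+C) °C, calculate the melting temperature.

G=2, C=6, A=6, T=2
A+T = 8, G+C = 8
Tm = 2×8 + 4×8 = 48°C

48°C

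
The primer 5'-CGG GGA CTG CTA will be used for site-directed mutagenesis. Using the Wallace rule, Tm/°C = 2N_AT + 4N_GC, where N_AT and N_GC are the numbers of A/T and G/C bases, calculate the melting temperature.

C=3, A=2, G=5, T=2
AT pairs contribute 4, GC pairs contribute 8.
Tm = 2×4 + 4×8 = 40°C

40°C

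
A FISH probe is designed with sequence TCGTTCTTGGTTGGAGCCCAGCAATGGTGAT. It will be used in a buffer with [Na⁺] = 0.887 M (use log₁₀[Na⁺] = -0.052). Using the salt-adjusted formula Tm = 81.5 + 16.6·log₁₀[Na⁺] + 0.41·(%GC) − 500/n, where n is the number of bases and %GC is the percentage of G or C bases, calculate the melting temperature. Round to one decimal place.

Length n = 31. Base counts: G=10, A=5, T=10, C=6
G+C = 16, so %GC = 16/31 × 100 = 51.613%
Salt term: 16.6 × (-0.052) = -0.863
GC term: 0.41 × 51.613 = 21.161; length term: −500/31 = −16.129
Tm = 81.5 + (-0.863) + 21.161 − 16.129 = 85.669 → 85.7°C

85.7°C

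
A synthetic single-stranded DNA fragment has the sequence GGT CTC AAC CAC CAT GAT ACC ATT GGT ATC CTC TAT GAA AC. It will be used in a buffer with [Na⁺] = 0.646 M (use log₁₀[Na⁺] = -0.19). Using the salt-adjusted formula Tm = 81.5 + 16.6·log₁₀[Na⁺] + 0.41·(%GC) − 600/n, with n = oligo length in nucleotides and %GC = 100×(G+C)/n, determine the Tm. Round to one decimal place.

81.7°C

Length n = 41. Scanning the sequence gives C=12, G=6, T=11, A=12.
G+C = 18, so %GC = 18/41 × 100 = 43.902%
Salt term: 16.6 × (-0.19) = -3.154
GC term: 0.41 × 43.902 = 18; length term: −600/41 = −14.634
Tm = 81.5 + (-3.154) + 18 − 14.634 = 81.712 → 81.7°C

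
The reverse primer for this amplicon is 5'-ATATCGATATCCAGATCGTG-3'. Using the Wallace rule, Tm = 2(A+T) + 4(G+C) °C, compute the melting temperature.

Counting bases: A=6, T=6, G=4, C=4
A+T = 12, G+C = 8
Tm = 2(12) + 4(8) = 24 + 32 = 56°C

56°C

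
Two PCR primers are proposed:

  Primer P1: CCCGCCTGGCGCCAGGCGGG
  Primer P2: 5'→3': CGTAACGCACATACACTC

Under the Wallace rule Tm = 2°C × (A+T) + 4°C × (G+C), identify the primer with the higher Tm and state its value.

Primer P1, 76°C

Primer P1: A+T=2, G+C=18 → Tm = 2(2)+4(18) = 76°C
Primer P2: A+T=9, G+C=9 → Tm = 2(9)+4(9) = 54°C
76°C vs 54°C → primer P1 is higher.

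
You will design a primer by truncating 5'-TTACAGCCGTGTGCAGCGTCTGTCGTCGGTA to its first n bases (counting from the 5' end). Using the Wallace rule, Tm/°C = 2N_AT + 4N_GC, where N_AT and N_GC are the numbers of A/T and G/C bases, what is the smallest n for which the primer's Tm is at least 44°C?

n = 14

First 13 bases: TTACAGCCGTGTG → Tm = 40°C (< 44°C)
First 14 bases: TTACAGCCGTGTGC → Tm = 44°C (≥ 44°C)
Since every base adds ≥2°C, Tm only increases with n, so the threshold is first crossed at n = 14.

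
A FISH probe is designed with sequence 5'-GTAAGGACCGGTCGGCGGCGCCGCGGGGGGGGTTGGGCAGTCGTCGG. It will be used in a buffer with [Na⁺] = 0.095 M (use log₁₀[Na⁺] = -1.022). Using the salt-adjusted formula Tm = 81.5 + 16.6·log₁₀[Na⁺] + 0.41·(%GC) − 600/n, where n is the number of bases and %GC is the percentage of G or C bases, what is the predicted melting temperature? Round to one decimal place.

Length n = 47. G=26, C=11, T=6, A=4
G+C = 37, so %GC = 37/47 × 100 = 78.723%
Salt term: 16.6 × (-1.022) = -16.965
GC term: 0.41 × 78.723 = 32.276; length term: −600/47 = −12.766
Tm = 81.5 + (-16.965) + 32.276 − 12.766 = 84.045 → 84.0°C

84.0°C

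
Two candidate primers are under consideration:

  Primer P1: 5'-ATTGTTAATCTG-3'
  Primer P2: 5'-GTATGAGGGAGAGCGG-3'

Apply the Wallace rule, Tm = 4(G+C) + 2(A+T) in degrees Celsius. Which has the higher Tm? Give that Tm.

Primer P2, 52°C

Primer P1: A+T=9, G+C=3 → Tm = 2(9)+4(3) = 30°C
Primer P2: A+T=6, G+C=10 → Tm = 2(6)+4(10) = 52°C
30°C vs 52°C → primer P2 is higher.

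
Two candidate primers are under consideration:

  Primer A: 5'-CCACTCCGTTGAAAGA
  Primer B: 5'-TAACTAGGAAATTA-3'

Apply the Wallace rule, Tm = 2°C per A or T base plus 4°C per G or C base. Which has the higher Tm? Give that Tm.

Primer A, 48°C

Primer A: A+T=8, G+C=8 → Tm = 2(8)+4(8) = 48°C
Primer B: A+T=11, G+C=3 → Tm = 2(11)+4(3) = 34°C
48°C vs 34°C → primer A is higher.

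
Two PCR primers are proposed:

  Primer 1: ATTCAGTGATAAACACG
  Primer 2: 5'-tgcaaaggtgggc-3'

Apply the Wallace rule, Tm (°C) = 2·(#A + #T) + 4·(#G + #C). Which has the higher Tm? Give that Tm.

Primer 1, 46°C

Primer 1: A+T=11, G+C=6 → Tm = 2(11)+4(6) = 46°C
Primer 2: A+T=5, G+C=8 → Tm = 2(5)+4(8) = 42°C
46°C vs 42°C → primer 1 is higher.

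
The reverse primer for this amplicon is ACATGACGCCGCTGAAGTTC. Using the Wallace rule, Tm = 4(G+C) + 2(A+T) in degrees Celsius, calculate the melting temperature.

C=6, A=5, T=4, G=5
AT pairs contribute 9, GC pairs contribute 11.
Tm = 2(9) + 4(11) = 18 + 44 = 62°C

62°C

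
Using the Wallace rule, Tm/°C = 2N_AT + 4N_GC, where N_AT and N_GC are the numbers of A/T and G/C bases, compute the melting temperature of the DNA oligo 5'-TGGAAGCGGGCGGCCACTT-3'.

64°C

A=3, T=3, G=8, C=5
A+T = 6, G+C = 13
Tm = 2(6) + 4(13) = 12 + 52 = 64°C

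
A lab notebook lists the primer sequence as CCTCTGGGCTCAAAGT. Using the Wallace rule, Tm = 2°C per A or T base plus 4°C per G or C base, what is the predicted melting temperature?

Base counts: A=3, G=4, T=4, C=5
So N_AT = 7 and N_GC = 9.
Tm = 2(7) + 4(9) = 14 + 36 = 50°C

50°C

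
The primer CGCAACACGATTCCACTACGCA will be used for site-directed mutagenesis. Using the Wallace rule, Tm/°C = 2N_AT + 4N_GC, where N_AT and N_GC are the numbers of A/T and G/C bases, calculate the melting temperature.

Base counts: T=3, C=9, A=7, G=3
AT pairs contribute 10, GC pairs contribute 12.
Tm = 4·12 + 2·10 = 48 + 20 = 68°C

68°C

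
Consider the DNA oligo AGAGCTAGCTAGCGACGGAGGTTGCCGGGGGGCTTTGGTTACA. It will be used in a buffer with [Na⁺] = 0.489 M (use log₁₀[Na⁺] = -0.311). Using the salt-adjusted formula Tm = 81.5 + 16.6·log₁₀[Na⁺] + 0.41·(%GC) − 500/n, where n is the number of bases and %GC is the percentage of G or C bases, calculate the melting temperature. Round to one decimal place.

89.5°C

Length n = 43. Scanning the sequence gives C=8, A=8, T=9, G=18.
G+C = 26, so %GC = 26/43 × 100 = 60.465%
Salt term: 16.6 × (-0.311) = -5.163
GC term: 0.41 × 60.465 = 24.791; length term: −500/43 = −11.628
Tm = 81.5 + (-5.163) + 24.791 − 11.628 = 89.5 → 89.5°C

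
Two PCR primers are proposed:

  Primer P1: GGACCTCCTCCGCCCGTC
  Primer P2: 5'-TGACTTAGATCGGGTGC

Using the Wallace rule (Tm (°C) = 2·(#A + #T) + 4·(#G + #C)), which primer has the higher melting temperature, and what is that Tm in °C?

Primer P1: A+T=4, G+C=14 → Tm = 2(4)+4(14) = 64°C
Primer P2: A+T=8, G+C=9 → Tm = 2(8)+4(9) = 52°C
64°C vs 52°C → primer P1 is higher.

Primer P1, 64°C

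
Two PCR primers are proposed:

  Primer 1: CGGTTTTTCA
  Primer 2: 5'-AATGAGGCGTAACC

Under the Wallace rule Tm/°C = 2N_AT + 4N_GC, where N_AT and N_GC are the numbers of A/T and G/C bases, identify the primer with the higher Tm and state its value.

Primer 1: A+T=6, G+C=4 → Tm = 2(6)+4(4) = 28°C
Primer 2: A+T=7, G+C=7 → Tm = 2(7)+4(7) = 42°C
28°C vs 42°C → primer 2 is higher.

Primer 2, 42°C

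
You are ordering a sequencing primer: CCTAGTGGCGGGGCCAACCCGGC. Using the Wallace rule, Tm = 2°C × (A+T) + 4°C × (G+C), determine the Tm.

Base counts: T=2, A=3, G=9, C=9
AT pairs contribute 5, GC pairs contribute 18.
Tm = 2(5) + 4(18) = 10 + 72 = 82°C

82°C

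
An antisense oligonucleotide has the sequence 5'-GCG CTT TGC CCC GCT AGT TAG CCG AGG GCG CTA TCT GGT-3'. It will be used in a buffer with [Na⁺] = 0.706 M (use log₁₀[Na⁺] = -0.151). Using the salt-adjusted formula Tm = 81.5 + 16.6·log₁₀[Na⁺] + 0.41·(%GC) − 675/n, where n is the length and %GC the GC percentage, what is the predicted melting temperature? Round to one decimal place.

88.0°C

Length n = 39. Counting bases: C=12, G=13, A=4, T=10
G+C = 25, so %GC = 25/39 × 100 = 64.103%
Salt term: 16.6 × (-0.151) = -2.507
GC term: 0.41 × 64.103 = 26.282; length term: −675/39 = −17.308
Tm = 81.5 + (-2.507) + 26.282 − 17.308 = 87.967 → 88.0°C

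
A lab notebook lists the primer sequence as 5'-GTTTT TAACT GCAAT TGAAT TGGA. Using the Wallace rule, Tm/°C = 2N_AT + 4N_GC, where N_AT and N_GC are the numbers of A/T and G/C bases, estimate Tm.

62°C

Counting bases: A=7, G=5, T=10, C=2
AT pairs contribute 17, GC pairs contribute 7.
Tm = 4·7 + 2·17 = 28 + 34 = 62°C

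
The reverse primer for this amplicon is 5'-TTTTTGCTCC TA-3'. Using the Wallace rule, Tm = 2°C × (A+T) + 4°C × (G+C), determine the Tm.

Scanning the sequence gives T=7, A=1, C=3, G=1.
AT pairs contribute 8, GC pairs contribute 4.
Tm = 2×8 + 4×4 = 32°C

32°C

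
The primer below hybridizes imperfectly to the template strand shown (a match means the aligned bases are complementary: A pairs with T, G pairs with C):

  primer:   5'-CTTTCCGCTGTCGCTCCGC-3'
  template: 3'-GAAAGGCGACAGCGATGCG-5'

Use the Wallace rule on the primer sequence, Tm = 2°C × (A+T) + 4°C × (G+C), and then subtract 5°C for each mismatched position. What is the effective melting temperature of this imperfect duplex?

Primer base counts: A=0, T=6, G=4, C=9 → A+T=6, G+C=13
Perfect-match Tm = 2(6) + 4(13) = 12 + 52 = 64°C
Mismatches (positions where the bases are not complementary): 1 (at position 16)
Effective Tm = 64 − 1×5 = 64 − 5 = 59°C

59°C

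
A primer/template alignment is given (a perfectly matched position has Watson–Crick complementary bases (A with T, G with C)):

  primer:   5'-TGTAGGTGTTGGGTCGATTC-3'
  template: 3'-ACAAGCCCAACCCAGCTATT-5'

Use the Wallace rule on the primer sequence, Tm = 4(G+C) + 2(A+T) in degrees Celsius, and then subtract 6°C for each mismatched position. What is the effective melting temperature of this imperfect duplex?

Primer base counts: A=2, T=8, G=8, C=2 → A+T=10, G+C=10
Perfect-match Tm = 2(10) + 4(10) = 20 + 40 = 60°C
Mismatches (positions where the bases are not complementary): 5 (at positions 4, 5, 7, 19, 20)
Effective Tm = 60 − 5×6 = 60 − 30 = 30°C

30°C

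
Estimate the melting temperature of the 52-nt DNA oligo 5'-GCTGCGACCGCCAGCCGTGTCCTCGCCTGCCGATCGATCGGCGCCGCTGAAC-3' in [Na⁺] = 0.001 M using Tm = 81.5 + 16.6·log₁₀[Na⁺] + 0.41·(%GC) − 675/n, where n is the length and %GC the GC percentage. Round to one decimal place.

Length n = 52. Scanning the sequence gives T=8, C=22, A=6, G=16.
G+C = 38, so %GC = 38/52 × 100 = 73.077%
Salt term: 16.6 × (-3) = -49.8
GC term: 0.41 × 73.077 = 29.962; length term: −675/52 = −12.981
Tm = 81.5 + (-49.8) + 29.962 − 12.981 = 48.681 → 48.7°C

48.7°C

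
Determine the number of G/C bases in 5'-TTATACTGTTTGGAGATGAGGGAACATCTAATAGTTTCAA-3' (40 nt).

Scanning the sequence gives C=4, G=9, A=13, T=14.
G+C = 9 + 4 = 13

13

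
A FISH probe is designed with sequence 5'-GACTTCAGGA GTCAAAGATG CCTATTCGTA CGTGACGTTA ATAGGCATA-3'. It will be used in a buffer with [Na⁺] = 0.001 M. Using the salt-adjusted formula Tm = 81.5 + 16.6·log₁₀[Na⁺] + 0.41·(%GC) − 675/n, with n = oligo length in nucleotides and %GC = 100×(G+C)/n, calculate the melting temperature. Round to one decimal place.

Length n = 49. Counting bases: T=13, C=9, A=15, G=12
G+C = 21, so %GC = 21/49 × 100 = 42.857%
Salt term: 16.6 × (-3) = -49.8
GC term: 0.41 × 42.857 = 17.571; length term: −675/49 = −13.776
Tm = 81.5 + (-49.8) + 17.571 − 13.776 = 35.495 → 35.5°C

35.5°C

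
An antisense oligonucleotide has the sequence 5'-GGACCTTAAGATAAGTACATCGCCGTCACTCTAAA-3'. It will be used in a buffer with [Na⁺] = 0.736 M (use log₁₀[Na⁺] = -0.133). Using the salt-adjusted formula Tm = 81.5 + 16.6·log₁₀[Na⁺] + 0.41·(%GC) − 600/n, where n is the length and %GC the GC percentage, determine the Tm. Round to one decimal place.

Length n = 35. Counting bases: A=12, T=8, C=9, G=6
G+C = 15, so %GC = 15/35 × 100 = 42.857%
Salt term: 16.6 × (-0.133) = -2.208
GC term: 0.41 × 42.857 = 17.571; length term: −600/35 = −17.143
Tm = 81.5 + (-2.208) + 17.571 − 17.143 = 79.72 → 79.7°C

79.7°C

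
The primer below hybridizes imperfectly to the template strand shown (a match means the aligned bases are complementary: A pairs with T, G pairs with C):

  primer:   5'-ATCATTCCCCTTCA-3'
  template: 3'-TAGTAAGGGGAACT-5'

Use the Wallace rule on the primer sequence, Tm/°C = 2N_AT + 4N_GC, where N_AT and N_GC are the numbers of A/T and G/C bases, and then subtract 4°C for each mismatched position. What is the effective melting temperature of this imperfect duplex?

36°C

Primer base counts: A=3, T=5, G=0, C=6 → A+T=8, G+C=6
Perfect-match Tm = 2(8) + 4(6) = 16 + 24 = 40°C
Mismatches (positions where the bases are not complementary): 1 (at position 13)
Effective Tm = 40 − 1×4 = 40 − 4 = 36°C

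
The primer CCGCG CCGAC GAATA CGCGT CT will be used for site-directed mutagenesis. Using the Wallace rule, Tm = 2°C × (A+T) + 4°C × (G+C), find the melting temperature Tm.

74°C

Scanning the sequence gives A=4, C=9, T=3, G=6.
AT pairs contribute 7, GC pairs contribute 15.
Tm = 4·15 + 2·7 = 60 + 14 = 74°C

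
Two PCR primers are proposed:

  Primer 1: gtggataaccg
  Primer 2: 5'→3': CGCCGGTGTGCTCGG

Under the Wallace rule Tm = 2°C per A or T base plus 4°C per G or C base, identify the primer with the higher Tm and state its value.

Primer 2, 54°C

Primer 1: A+T=5, G+C=6 → Tm = 2(5)+4(6) = 34°C
Primer 2: A+T=3, G+C=12 → Tm = 2(3)+4(12) = 54°C
34°C vs 54°C → primer 2 is higher.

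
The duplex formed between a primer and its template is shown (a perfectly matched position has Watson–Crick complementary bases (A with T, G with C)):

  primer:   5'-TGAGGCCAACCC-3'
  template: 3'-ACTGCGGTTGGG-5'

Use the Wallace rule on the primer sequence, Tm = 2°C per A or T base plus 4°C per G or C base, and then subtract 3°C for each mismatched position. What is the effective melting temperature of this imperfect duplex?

Primer base counts: A=3, T=1, G=3, C=5 → A+T=4, G+C=8
Perfect-match Tm = 2(4) + 4(8) = 8 + 32 = 40°C
Mismatches (positions where the bases are not complementary): 1 (at position 4)
Effective Tm = 40 − 1×3 = 40 − 3 = 37°C

37°C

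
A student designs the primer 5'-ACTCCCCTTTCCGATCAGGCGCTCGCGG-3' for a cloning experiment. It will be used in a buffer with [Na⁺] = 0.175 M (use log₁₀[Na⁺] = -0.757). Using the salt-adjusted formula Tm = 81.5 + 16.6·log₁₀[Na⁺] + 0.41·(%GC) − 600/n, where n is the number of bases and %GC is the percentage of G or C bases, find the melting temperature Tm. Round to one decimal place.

Length n = 28. Counting bases: C=12, A=3, T=6, G=7
G+C = 19, so %GC = 19/28 × 100 = 67.857%
Salt term: 16.6 × (-0.757) = -12.566
GC term: 0.41 × 67.857 = 27.821; length term: −600/28 = −21.429
Tm = 81.5 + (-12.566) + 27.821 − 21.429 = 75.326 → 75.3°C

75.3°C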